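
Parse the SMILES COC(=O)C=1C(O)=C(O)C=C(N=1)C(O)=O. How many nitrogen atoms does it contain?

Scan the SMILES for N atoms (remember two-letter symbols like Cl and Br are single atoms).
Nitrogen count: 1.

1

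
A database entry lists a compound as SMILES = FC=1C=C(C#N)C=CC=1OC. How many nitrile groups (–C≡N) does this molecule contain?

The nitrile motif appears at heavy-atom position 5 in the SMILES.
Other groups present: 1 ether.
Nitrile count: 1.

1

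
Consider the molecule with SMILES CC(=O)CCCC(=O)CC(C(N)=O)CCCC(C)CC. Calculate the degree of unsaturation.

3

Molecular formula: C16H29NO3.
DoU = (2C + 2 + N − H − X) / 2, where X is the halogen count and O/S are ignored.
    = (2·16 + 2 + 1 − 29 − 0) / 2 = 6 / 2 = 3.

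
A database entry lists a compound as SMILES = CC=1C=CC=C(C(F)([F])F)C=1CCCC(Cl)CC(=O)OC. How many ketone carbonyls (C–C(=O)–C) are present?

0

Scan the SMILES for the ketone motif — none present.
Groups that are present: 1 ester.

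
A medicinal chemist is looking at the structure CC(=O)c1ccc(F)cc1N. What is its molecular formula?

Walk through each heavy atom and fill implicit hydrogens from standard valence (C 4, N 3, O 2, S 2, halogen 1); for lowercase aromatic atoms, an aromatic c carries 1 H when it has two neighbours and 0 H with three, and aromatic n carries 0 H:
  atom 1: C, bond orders sum to 1 (valence 4) → 3 H
  atom 2: C, bond orders sum to 4 (valence 4) → 0 H
  atom 3: O, bond orders sum to 2 (valence 2) → 0 H
  atom 4: aromatic c, 3 neighbours → 0 H
  atom 5: aromatic c, 2 neighbours → 1 H
  atom 6: aromatic c, 2 neighbours → 1 H
  atom 7: aromatic c, 3 neighbours → 0 H
  atom 8: F (halogen, monovalent) → 0 H
  atom 9: aromatic c, 2 neighbours → 1 H
  atom 10: aromatic c, 3 neighbours → 0 H
  atom 11: N, bond orders sum to 1 (valence 3) → 2 H
Totals → C:8, H:8, F:1, N:1, O:1.

C8H8FNO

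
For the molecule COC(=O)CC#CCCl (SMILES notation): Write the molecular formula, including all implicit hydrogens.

C6H7ClO2

Walk through each heavy atom and fill implicit hydrogens from standard valence (C 4, N 3, O 2, S 2, halogen 1):
  atom 1: C, bond orders sum to 1 (valence 4) → 3 H
  atom 2: O, bond orders sum to 2 (valence 2) → 0 H
  atom 3: C, bond orders sum to 4 (valence 4) → 0 H
  atom 4: O, bond orders sum to 2 (valence 2) → 0 H
  atom 5: C, bond orders sum to 2 (valence 4) → 2 H
  atom 6: C, bond orders sum to 4 (valence 4) → 0 H
  atom 7: C, bond orders sum to 4 (valence 4) → 0 H
  atom 8: C, bond orders sum to 2 (valence 4) → 2 H
  atom 9: Cl (halogen, monovalent) → 0 H
Totals → C:6, H:7, Cl:1, O:2.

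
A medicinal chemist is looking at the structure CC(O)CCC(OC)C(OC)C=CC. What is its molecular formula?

Walk through each heavy atom and fill implicit hydrogens from standard valence (C 4, N 3, O 2, S 2, halogen 1):
  atom 1: C, bond orders sum to 1 (valence 4) → 3 H
  atom 2: C, bond orders sum to 3 (valence 4) → 1 H
  atom 3: O, bond orders sum to 1 (valence 2) → 1 H
  atom 4: C, bond orders sum to 2 (valence 4) → 2 H
  atom 5: C, bond orders sum to 2 (valence 4) → 2 H
  atom 6: C, bond orders sum to 3 (valence 4) → 1 H
  atom 7: O, bond orders sum to 2 (valence 2) → 0 H
  atom 8: C, bond orders sum to 1 (valence 4) → 3 H
  atom 9: C, bond orders sum to 3 (valence 4) → 1 H
  atom 10: O, bond orders sum to 2 (valence 2) → 0 H
  atom 11: C, bond orders sum to 1 (valence 4) → 3 H
  atom 12: C, bond orders sum to 3 (valence 4) → 1 H
  atom 13: C, bond orders sum to 3 (valence 4) → 1 H
  atom 14: C, bond orders sum to 1 (valence 4) → 3 H
Totals → C:11, H:22, O:3.
In Hill order: C11H22O3.

C11H22O3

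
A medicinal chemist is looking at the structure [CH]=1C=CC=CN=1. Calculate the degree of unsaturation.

Molecular formula: C5H5N.
DoU = (2C + 2 + N − H − X) / 2, where X is the halogen count and O/S are ignored.
    = (2·5 + 2 + 1 − 5 − 0) / 2 = 8 / 2 = 4.

4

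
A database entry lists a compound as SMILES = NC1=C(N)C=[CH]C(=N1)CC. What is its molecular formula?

C7H11N3

Walk through each heavy atom and fill implicit hydrogens from standard valence (C 4, N 3, O 2, S 2, halogen 1):
  atom 1: N, bond orders sum to 1 (valence 3) → 2 H
  atom 2: C, bond orders sum to 4 (valence 4) → 0 H
  atom 3: C, bond orders sum to 4 (valence 4) → 0 H
  atom 4: N, bond orders sum to 1 (valence 3) → 2 H
  atom 5: C, bond orders sum to 3 (valence 4) → 1 H
  atom 6: C with explicit H count 1
  atom 7: C, bond orders sum to 4 (valence 4) → 0 H
  atom 8: N, bond orders sum to 3 (valence 3) → 0 H
  atom 9: C, bond orders sum to 2 (valence 4) → 2 H
  atom 10: C, bond orders sum to 1 (valence 4) → 3 H
Totals → C:7, H:11, N:3.
In Hill order: C7H11N3.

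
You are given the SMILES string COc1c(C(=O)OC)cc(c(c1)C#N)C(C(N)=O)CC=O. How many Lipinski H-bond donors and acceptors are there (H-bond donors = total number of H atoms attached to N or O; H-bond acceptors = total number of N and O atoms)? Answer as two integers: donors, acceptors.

2, 7

Donors: find every N or O and count the H atoms it carries.
  atom 2 (O): bond orders sum to 2 → 0 H
  atom 6 (O): bond orders sum to 2 → 0 H
  atom 7 (O): bond orders sum to 2 → 0 H
  atom 14 (N): bond orders sum to 3 → 0 H
  atom 17 (N): bond orders sum to 1 → 2 H
  atom 18 (O): bond orders sum to 2 → 0 H
  atom 21 (O): bond orders sum to 2 → 0 H
Lipinski HBD = 2.
Acceptors: N atoms = 2, O atoms = 5 → HBA = 7.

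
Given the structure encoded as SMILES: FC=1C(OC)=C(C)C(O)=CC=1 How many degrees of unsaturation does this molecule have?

Degree of unsaturation = (number of rings) + (number of π bonds).
Ring closures in the SMILES: 1.
π bonds: 3 double bonds (each 1 DoU) → 3 DoU from unsaturation.
Total DoU = 1 + 3 = 4.

4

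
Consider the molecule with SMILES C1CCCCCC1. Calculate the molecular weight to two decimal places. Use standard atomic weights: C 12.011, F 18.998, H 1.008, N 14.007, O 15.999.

98.19 g/mol

First, the molecular formula is C7H14 (counting implicit H from valence).
  C: 7 × 12.011 = 84.077
  H: 14 × 1.008 = 14.112
Sum: 7×12.011 + 14×1.008 = 98.189 → 98.19 g/mol.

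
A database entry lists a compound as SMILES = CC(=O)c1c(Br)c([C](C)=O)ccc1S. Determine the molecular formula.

Walk through each heavy atom and fill implicit hydrogens from standard valence (C 4, N 3, O 2, S 2, halogen 1); for lowercase aromatic atoms, an aromatic c carries 1 H when it has two neighbours and 0 H with three, and aromatic n carries 0 H:
  atom 1: C, bond orders sum to 1 (valence 4) → 3 H
  atom 2: C, bond orders sum to 4 (valence 4) → 0 H
  atom 3: O, bond orders sum to 2 (valence 2) → 0 H
  atom 4: aromatic c, 3 neighbours → 0 H
  atom 5: aromatic c, 3 neighbours → 0 H
  atom 6: Br (halogen, monovalent) → 0 H
  atom 7: aromatic c, 3 neighbours → 0 H
  atom 8: C with explicit H count 0
  atom 9: C, bond orders sum to 1 (valence 4) → 3 H
  atom 10: O, bond orders sum to 2 (valence 2) → 0 H
  atom 11: aromatic c, 2 neighbours → 1 H
  atom 12: aromatic c, 2 neighbours → 1 H
  atom 13: aromatic c, 3 neighbours → 0 H
  atom 14: S, bond orders sum to 1 (valence 2) → 1 H
Totals → C:10, H:9, Br:1, O:2, S:1.

C10H9BrO2S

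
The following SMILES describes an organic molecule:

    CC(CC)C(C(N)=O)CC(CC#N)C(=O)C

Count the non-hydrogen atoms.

16

Every atom symbol written in the SMILES (organic subset) is one heavy atom; implicit H are not written.
Heavy atoms by element → C:12, N:2, O:2.
Total: 16.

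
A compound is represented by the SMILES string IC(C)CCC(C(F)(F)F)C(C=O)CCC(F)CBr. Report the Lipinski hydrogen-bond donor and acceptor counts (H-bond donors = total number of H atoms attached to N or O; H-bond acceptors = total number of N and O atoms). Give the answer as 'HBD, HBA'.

Donors: find every N or O and count the H atoms it carries.
  atom 13 (O): bond orders sum to 2 → 0 H
Lipinski HBD = 0.
Acceptors: N atoms = 0, O atoms = 1 → HBA = 1.

0, 1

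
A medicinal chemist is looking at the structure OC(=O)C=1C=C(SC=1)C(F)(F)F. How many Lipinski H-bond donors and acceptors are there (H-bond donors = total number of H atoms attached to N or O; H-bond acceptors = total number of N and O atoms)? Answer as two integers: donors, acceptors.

1, 2

Donors: find every N or O and count the H atoms it carries.
  atom 1 (O): bond orders sum to 1 → 1 H
  atom 3 (O): bond orders sum to 2 → 0 H
Lipinski HBD = 1.
Acceptors: N atoms = 0, O atoms = 2 → HBA = 2.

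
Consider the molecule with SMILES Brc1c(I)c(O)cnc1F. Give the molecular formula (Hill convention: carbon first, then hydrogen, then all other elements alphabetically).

Walk through each heavy atom and fill implicit hydrogens from standard valence (C 4, N 3, O 2, S 2, halogen 1); for lowercase aromatic atoms, an aromatic c carries 1 H when it has two neighbours and 0 H with three, and aromatic n carries 0 H:
  atom 1: Br (halogen, monovalent) → 0 H
  atom 2: aromatic c, 3 neighbours → 0 H
  atom 3: aromatic c, 3 neighbours → 0 H
  atom 4: I (halogen, monovalent) → 0 H
  atom 5: aromatic c, 3 neighbours → 0 H
  atom 6: O, bond orders sum to 1 (valence 2) → 1 H
  atom 7: aromatic c, 2 neighbours → 1 H
  atom 8: aromatic n, 2 neighbours → 0 H
  atom 9: aromatic c, 3 neighbours → 0 H
  atom 10: F (halogen, monovalent) → 0 H
Totals → C:5, H:2, Br:1, F:1, I:1, N:1, O:1.
In Hill order: C5H2BrFINO.

C5H2BrFINO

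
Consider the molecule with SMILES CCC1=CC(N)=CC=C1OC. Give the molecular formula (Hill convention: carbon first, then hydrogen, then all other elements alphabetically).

Walk through each heavy atom and fill implicit hydrogens from standard valence (C 4, N 3, O 2, S 2, halogen 1):
  atom 1: C, bond orders sum to 1 (valence 4) → 3 H
  atom 2: C, bond orders sum to 2 (valence 4) → 2 H
  atom 3: C, bond orders sum to 4 (valence 4) → 0 H
  atom 4: C, bond orders sum to 3 (valence 4) → 1 H
  atom 5: C, bond orders sum to 4 (valence 4) → 0 H
  atom 6: N, bond orders sum to 1 (valence 3) → 2 H
  atom 7: C, bond orders sum to 3 (valence 4) → 1 H
  atom 8: C, bond orders sum to 3 (valence 4) → 1 H
  atom 9: C, bond orders sum to 4 (valence 4) → 0 H
  atom 10: O, bond orders sum to 2 (valence 2) → 0 H
  atom 11: C, bond orders sum to 1 (valence 4) → 3 H
Totals → C:9, H:13, N:1, O:1.

C9H13NO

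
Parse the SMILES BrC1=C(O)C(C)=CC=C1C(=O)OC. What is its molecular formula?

C9H9BrO3

Walk through each heavy atom and fill implicit hydrogens from standard valence (C 4, N 3, O 2, S 2, halogen 1):
  atom 1: Br (halogen, monovalent) → 0 H
  atom 2: C, bond orders sum to 4 (valence 4) → 0 H
  atom 3: C, bond orders sum to 4 (valence 4) → 0 H
  atom 4: O, bond orders sum to 1 (valence 2) → 1 H
  atom 5: C, bond orders sum to 4 (valence 4) → 0 H
  atom 6: C, bond orders sum to 1 (valence 4) → 3 H
  atom 7: C, bond orders sum to 3 (valence 4) → 1 H
  atom 8: C, bond orders sum to 3 (valence 4) → 1 H
  atom 9: C, bond orders sum to 4 (valence 4) → 0 H
  atom 10: C, bond orders sum to 4 (valence 4) → 0 H
  atom 11: O, bond orders sum to 2 (valence 2) → 0 H
  atom 12: O, bond orders sum to 2 (valence 2) → 0 H
  atom 13: C, bond orders sum to 1 (valence 4) → 3 H
Totals → C:9, H:9, Br:1, O:3.
In Hill order: C9H9BrO3.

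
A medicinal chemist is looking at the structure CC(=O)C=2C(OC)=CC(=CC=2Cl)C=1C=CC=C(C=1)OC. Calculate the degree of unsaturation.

9

Degree of unsaturation = (number of rings) + (number of π bonds).
Ring closures in the SMILES: 2.
π bonds: 7 double bonds (each 1 DoU) → 7 DoU from unsaturation.
Total DoU = 2 + 7 = 9.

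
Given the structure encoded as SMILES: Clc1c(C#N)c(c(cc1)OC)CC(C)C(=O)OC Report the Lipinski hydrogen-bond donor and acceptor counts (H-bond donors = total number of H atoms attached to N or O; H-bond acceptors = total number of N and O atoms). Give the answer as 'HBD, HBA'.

0, 4

Donors: find every N or O and count the H atoms it carries.
  atom 5 (N): bond orders sum to 3 → 0 H
  atom 10 (O): bond orders sum to 2 → 0 H
  atom 16 (O): bond orders sum to 2 → 0 H
  atom 17 (O): bond orders sum to 2 → 0 H
Lipinski HBD = 0.
Acceptors: N atoms = 1, O atoms = 3 → HBA = 4.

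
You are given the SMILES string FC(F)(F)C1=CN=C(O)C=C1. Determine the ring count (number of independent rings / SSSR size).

1

In SMILES, each pair of matching ring-closure digits denotes one ring-closing bond; the number of such bonds equals the number of independent rings.
Ring-closure bonds here: 1.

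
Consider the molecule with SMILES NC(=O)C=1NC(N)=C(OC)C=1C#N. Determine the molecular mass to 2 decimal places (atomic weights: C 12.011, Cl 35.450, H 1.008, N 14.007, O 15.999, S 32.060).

180.17 g/mol

First, the molecular formula is C7H8N4O2 (counting implicit H from valence).
  C: 7 × 12.011 = 84.077
  H: 8 × 1.008 = 8.064
  N: 4 × 14.007 = 56.028
  O: 2 × 15.999 = 31.998
Sum: 7×12.011 + 8×1.008 + 4×14.007 + 2×15.999 = 180.167 → 180.17 g/mol.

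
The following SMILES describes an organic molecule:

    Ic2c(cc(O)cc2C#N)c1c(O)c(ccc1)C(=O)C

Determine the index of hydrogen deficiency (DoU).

11

Molecular formula: C15H10INO3.
DoU = (2C + 2 + N − H − X) / 2, where X is the halogen count and O/S are ignored.
    = (2·15 + 2 + 1 − 10 − 1) / 2 = 22 / 2 = 11.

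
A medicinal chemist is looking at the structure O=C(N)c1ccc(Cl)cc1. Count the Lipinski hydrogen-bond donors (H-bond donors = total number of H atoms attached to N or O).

2

Donors: find every N or O and count the H atoms it carries.
  atom 1 (O): bond orders sum to 2 → 0 H
  atom 3 (N): bond orders sum to 1 → 2 H
Lipinski HBD = 2.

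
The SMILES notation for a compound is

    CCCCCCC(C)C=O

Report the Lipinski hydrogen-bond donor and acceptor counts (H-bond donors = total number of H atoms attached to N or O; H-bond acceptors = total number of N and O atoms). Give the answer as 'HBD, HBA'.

0, 1

Donors: find every N or O and count the H atoms it carries.
  atom 10 (O): bond orders sum to 2 → 0 H
Lipinski HBD = 0.
Acceptors: N atoms = 0, O atoms = 1 → HBA = 1.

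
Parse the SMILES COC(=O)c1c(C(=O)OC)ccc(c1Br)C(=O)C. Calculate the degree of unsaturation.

Molecular formula: C12H11BrO5.
DoU = (2C + 2 + N − H − X) / 2, where X is the halogen count and O/S are ignored.
    = (2·12 + 2 + 0 − 11 − 1) / 2 = 14 / 2 = 7.

7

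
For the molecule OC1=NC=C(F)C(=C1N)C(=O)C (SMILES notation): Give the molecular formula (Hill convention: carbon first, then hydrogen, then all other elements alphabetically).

Walk through each heavy atom and fill implicit hydrogens from standard valence (C 4, N 3, O 2, S 2, halogen 1):
  atom 1: O, bond orders sum to 1 (valence 2) → 1 H
  atom 2: C, bond orders sum to 4 (valence 4) → 0 H
  atom 3: N, bond orders sum to 3 (valence 3) → 0 H
  atom 4: C, bond orders sum to 3 (valence 4) → 1 H
  atom 5: C, bond orders sum to 4 (valence 4) → 0 H
  atom 6: F (halogen, monovalent) → 0 H
  atom 7: C, bond orders sum to 4 (valence 4) → 0 H
  atom 8: C, bond orders sum to 4 (valence 4) → 0 H
  atom 9: N, bond orders sum to 1 (valence 3) → 2 H
  atom 10: C, bond orders sum to 4 (valence 4) → 0 H
  atom 11: O, bond orders sum to 2 (valence 2) → 0 H
  atom 12: C, bond orders sum to 1 (valence 4) → 3 H
Totals → C:7, H:7, F:1, N:2, O:2.
In Hill order: C7H7FN2O2.

C7H7FN2O2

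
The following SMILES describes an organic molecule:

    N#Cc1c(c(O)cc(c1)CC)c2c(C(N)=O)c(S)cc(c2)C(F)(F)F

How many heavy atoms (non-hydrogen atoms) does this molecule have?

Every atom symbol written in the SMILES (organic subset) is one heavy atom; implicit H are not written.
Heavy atoms by element → C:17, F:3, N:2, O:2, S:1.
Total: 25.

25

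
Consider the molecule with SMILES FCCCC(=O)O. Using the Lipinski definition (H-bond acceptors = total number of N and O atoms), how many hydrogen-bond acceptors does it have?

2

N atoms: 0; O atoms: 2.
Lipinski HBA = 0 + 2 = 2.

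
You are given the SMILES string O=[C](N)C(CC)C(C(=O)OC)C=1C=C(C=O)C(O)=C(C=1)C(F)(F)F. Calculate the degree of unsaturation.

Molecular formula: C15H16F3NO5.
DoU = (2C + 2 + N − H − X) / 2, where X is the halogen count and O/S are ignored.
    = (2·15 + 2 + 1 − 16 − 3) / 2 = 14 / 2 = 7.

7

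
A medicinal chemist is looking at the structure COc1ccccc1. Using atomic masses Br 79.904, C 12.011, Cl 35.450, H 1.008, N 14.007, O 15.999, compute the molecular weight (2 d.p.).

First, the molecular formula is C7H8O (counting implicit H from valence).
  C: 7 × 12.011 = 84.077
  H: 8 × 1.008 = 8.064
  O: 1 × 15.999 = 15.999
Sum: 7×12.011 + 8×1.008 + 1×15.999 = 108.140 → 108.14 g/mol.

108.14 g/mol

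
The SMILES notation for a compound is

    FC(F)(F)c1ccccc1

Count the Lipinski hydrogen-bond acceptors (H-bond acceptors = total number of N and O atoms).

N atoms: 0; O atoms: 0.
Lipinski HBA = 0 + 0 = 0.

0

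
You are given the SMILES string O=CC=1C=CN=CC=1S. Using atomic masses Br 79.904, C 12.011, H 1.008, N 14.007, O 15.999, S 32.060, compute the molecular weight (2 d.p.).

139.17 g/mol

First, the molecular formula is C6H5NOS (counting implicit H from valence).
  C: 6 × 12.011 = 72.066
  H: 5 × 1.008 = 5.040
  N: 1 × 14.007 = 14.007
  O: 1 × 15.999 = 15.999
  S: 1 × 32.060 = 32.060
Sum: 6×12.011 + 5×1.008 + 1×14.007 + 1×15.999 + 1×32.060 = 139.172 → 139.17 g/mol.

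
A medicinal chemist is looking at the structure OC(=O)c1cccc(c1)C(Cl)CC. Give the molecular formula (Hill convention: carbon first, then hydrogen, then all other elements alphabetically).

C10H11ClO2

Walk through each heavy atom and fill implicit hydrogens from standard valence (C 4, N 3, O 2, S 2, halogen 1); for lowercase aromatic atoms, an aromatic c carries 1 H when it has two neighbours and 0 H with three, and aromatic n carries 0 H:
  atom 1: O, bond orders sum to 1 (valence 2) → 1 H
  atom 2: C, bond orders sum to 4 (valence 4) → 0 H
  atom 3: O, bond orders sum to 2 (valence 2) → 0 H
  atom 4: aromatic c, 3 neighbours → 0 H
  atom 5: aromatic c, 2 neighbours → 1 H
  atom 6: aromatic c, 2 neighbours → 1 H
  atom 7: aromatic c, 2 neighbours → 1 H
  atom 8: aromatic c, 3 neighbours → 0 H
  atom 9: aromatic c, 2 neighbours → 1 H
  atom 10: C, bond orders sum to 3 (valence 4) → 1 H
  atom 11: Cl (halogen, monovalent) → 0 H
  atom 12: C, bond orders sum to 2 (valence 4) → 2 H
  atom 13: C, bond orders sum to 1 (valence 4) → 3 H
Totals → C:10, H:11, Cl:1, O:2.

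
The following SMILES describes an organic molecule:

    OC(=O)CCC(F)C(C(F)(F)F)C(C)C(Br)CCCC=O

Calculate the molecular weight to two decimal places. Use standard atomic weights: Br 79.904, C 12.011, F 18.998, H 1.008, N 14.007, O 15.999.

First, the molecular formula is C13H19BrF4O3 (counting implicit H from valence).
  Br: 1 × 79.904 = 79.904
  C: 13 × 12.011 = 156.143
  F: 4 × 18.998 = 75.992
  H: 19 × 1.008 = 19.152
  O: 3 × 15.999 = 47.997
Sum: 1×79.904 + 13×12.011 + 4×18.998 + 19×1.008 + 3×15.999 = 379.188 → 379.19 g/mol.

379.19 g/mol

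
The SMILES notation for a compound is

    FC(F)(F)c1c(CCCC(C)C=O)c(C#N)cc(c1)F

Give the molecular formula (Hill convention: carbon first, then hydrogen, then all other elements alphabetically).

C14H13F4NO

Walk through each heavy atom and fill implicit hydrogens from standard valence (C 4, N 3, O 2, S 2, halogen 1); for lowercase aromatic atoms, an aromatic c carries 1 H when it has two neighbours and 0 H with three, and aromatic n carries 0 H:
  atom 1: F (halogen, monovalent) → 0 H
  atom 2: C, bond orders sum to 4 (valence 4) → 0 H
  atom 3: F (halogen, monovalent) → 0 H
  atom 4: F (halogen, monovalent) → 0 H
  atom 5: aromatic c, 3 neighbours → 0 H
  atom 6: aromatic c, 3 neighbours → 0 H
  atom 7: C, bond orders sum to 2 (valence 4) → 2 H
  atom 8: C, bond orders sum to 2 (valence 4) → 2 H
  atom 9: C, bond orders sum to 2 (valence 4) → 2 H
  atom 10: C, bond orders sum to 3 (valence 4) → 1 H
  atom 11: C, bond orders sum to 1 (valence 4) → 3 H
  atom 12: C, bond orders sum to 3 (valence 4) → 1 H
  atom 13: O, bond orders sum to 2 (valence 2) → 0 H
  atom 14: aromatic c, 3 neighbours → 0 H
  atom 15: C, bond orders sum to 4 (valence 4) → 0 H
  atom 16: N, bond orders sum to 3 (valence 3) → 0 H
  atom 17: aromatic c, 2 neighbours → 1 H
  atom 18: aromatic c, 3 neighbours → 0 H
  atom 19: aromatic c, 2 neighbours → 1 H
  atom 20: F (halogen, monovalent) → 0 H
Totals → C:14, H:13, F:4, N:1, O:1.
In Hill order: C14H13F4NO.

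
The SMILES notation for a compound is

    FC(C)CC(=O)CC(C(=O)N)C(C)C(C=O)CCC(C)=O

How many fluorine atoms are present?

Scan the SMILES for F atoms (remember two-letter symbols like Cl and Br are single atoms).
Fluorine count: 1.

1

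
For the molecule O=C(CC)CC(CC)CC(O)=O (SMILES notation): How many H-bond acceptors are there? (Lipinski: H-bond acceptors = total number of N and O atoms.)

N atoms: 0; O atoms: 3.
Lipinski HBA = 0 + 3 = 3.

3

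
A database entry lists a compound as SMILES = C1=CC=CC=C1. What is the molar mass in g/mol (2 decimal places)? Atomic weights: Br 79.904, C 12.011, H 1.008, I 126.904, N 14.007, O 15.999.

First, the molecular formula is C6H6 (counting implicit H from valence).
  C: 6 × 12.011 = 72.066
  H: 6 × 1.008 = 6.048
Sum: 6×12.011 + 6×1.008 = 78.114 → 78.11 g/mol.

78.11 g/mol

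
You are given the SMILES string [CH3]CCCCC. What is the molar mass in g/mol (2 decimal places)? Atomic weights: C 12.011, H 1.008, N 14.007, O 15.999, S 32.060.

86.18 g/mol

First, the molecular formula is C6H14 (counting implicit H from valence).
  C: 6 × 12.011 = 72.066
  H: 14 × 1.008 = 14.112
Sum: 6×12.011 + 14×1.008 = 86.178 → 86.18 g/mol.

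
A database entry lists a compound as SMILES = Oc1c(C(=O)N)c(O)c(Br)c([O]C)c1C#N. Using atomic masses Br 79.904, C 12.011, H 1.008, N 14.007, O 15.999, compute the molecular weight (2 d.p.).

First, the molecular formula is C9H7BrN2O4 (counting implicit H from valence).
  Br: 1 × 79.904 = 79.904
  C: 9 × 12.011 = 108.099
  H: 7 × 1.008 = 7.056
  N: 2 × 14.007 = 28.014
  O: 4 × 15.999 = 63.996
Sum: 1×79.904 + 9×12.011 + 7×1.008 + 2×14.007 + 4×15.999 = 287.069 → 287.07 g/mol.

287.07 g/mol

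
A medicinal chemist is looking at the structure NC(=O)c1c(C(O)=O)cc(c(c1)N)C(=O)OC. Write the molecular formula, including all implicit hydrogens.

C10H10N2O5

Walk through each heavy atom and fill implicit hydrogens from standard valence (C 4, N 3, O 2, S 2, halogen 1); for lowercase aromatic atoms, an aromatic c carries 1 H when it has two neighbours and 0 H with three, and aromatic n carries 0 H:
  atom 1: N, bond orders sum to 1 (valence 3) → 2 H
  atom 2: C, bond orders sum to 4 (valence 4) → 0 H
  atom 3: O, bond orders sum to 2 (valence 2) → 0 H
  atom 4: aromatic c, 3 neighbours → 0 H
  atom 5: aromatic c, 3 neighbours → 0 H
  atom 6: C, bond orders sum to 4 (valence 4) → 0 H
  atom 7: O, bond orders sum to 1 (valence 2) → 1 H
  atom 8: O, bond orders sum to 2 (valence 2) → 0 H
  atom 9: aromatic c, 2 neighbours → 1 H
  atom 10: aromatic c, 3 neighbours → 0 H
  atom 11: aromatic c, 3 neighbours → 0 H
  atom 12: aromatic c, 2 neighbours → 1 H
  atom 13: N, bond orders sum to 1 (valence 3) → 2 H
  atom 14: C, bond orders sum to 4 (valence 4) → 0 H
  atom 15: O, bond orders sum to 2 (valence 2) → 0 H
  atom 16: O, bond orders sum to 2 (valence 2) → 0 H
  atom 17: C, bond orders sum to 1 (valence 4) → 3 H
Totals → C:10, H:10, N:2, O:5.
In Hill order: C10H10N2O5.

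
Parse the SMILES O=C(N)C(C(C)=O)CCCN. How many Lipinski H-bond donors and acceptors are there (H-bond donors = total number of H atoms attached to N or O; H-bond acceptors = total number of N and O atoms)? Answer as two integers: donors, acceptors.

Donors: find every N or O and count the H atoms it carries.
  atom 1 (O): bond orders sum to 2 → 0 H
  atom 3 (N): bond orders sum to 1 → 2 H
  atom 7 (O): bond orders sum to 2 → 0 H
  atom 11 (N): bond orders sum to 1 → 2 H
Lipinski HBD = 4.
Acceptors: N atoms = 2, O atoms = 2 → HBA = 4.

4, 4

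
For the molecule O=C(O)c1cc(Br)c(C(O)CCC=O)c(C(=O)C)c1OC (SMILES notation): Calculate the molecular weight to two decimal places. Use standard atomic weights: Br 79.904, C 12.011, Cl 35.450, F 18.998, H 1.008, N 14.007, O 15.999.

359.17 g/mol

First, the molecular formula is C14H15BrO6 (counting implicit H from valence).
  Br: 1 × 79.904 = 79.904
  C: 14 × 12.011 = 168.154
  H: 15 × 1.008 = 15.120
  O: 6 × 15.999 = 95.994
Sum: 1×79.904 + 14×12.011 + 15×1.008 + 6×15.999 = 359.172 → 359.17 g/mol.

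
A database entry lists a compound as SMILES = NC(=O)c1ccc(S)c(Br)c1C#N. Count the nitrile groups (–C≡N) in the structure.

1

The nitrile motif appears at heavy-atom position 12 in the SMILES.
Other groups present: 1 amide, 1 thiol.
Nitrile count: 1.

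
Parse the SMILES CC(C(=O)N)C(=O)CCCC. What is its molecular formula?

C8H15NO2

Walk through each heavy atom and fill implicit hydrogens from standard valence (C 4, N 3, O 2, S 2, halogen 1):
  atom 1: C, bond orders sum to 1 (valence 4) → 3 H
  atom 2: C, bond orders sum to 3 (valence 4) → 1 H
  atom 3: C, bond orders sum to 4 (valence 4) → 0 H
  atom 4: O, bond orders sum to 2 (valence 2) → 0 H
  atom 5: N, bond orders sum to 1 (valence 3) → 2 H
  atom 6: C, bond orders sum to 4 (valence 4) → 0 H
  atom 7: O, bond orders sum to 2 (valence 2) → 0 H
  atom 8: C, bond orders sum to 2 (valence 4) → 2 H
  atom 9: C, bond orders sum to 2 (valence 4) → 2 H
  atom 10: C, bond orders sum to 2 (valence 4) → 2 H
  atom 11: C, bond orders sum to 1 (valence 4) → 3 H
Totals → C:8, H:15, N:1, O:2.
In Hill order: C8H15NO2.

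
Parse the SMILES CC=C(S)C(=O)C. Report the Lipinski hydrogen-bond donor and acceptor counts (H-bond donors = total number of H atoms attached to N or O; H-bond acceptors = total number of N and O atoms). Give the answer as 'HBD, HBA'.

0, 1

Donors: find every N or O and count the H atoms it carries.
  atom 6 (O): bond orders sum to 2 → 0 H
Lipinski HBD = 0.
Acceptors: N atoms = 0, O atoms = 1 → HBA = 1.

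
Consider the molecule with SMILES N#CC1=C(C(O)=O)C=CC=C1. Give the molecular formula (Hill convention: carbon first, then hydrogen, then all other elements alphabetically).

C8H5NO2

Walk through each heavy atom and fill implicit hydrogens from standard valence (C 4, N 3, O 2, S 2, halogen 1):
  atom 1: N, bond orders sum to 3 (valence 3) → 0 H
  atom 2: C, bond orders sum to 4 (valence 4) → 0 H
  atom 3: C, bond orders sum to 4 (valence 4) → 0 H
  atom 4: C, bond orders sum to 4 (valence 4) → 0 H
  atom 5: C, bond orders sum to 4 (valence 4) → 0 H
  atom 6: O, bond orders sum to 1 (valence 2) → 1 H
  atom 7: O, bond orders sum to 2 (valence 2) → 0 H
  atom 8: C, bond orders sum to 3 (valence 4) → 1 H
  atom 9: C, bond orders sum to 3 (valence 4) → 1 H
  atom 10: C, bond orders sum to 3 (valence 4) → 1 H
  atom 11: C, bond orders sum to 3 (valence 4) → 1 H
Totals → C:8, H:5, N:1, O:2.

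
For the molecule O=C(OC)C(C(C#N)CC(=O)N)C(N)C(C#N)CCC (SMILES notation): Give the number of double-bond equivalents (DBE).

6

Degree of unsaturation = (number of rings) + (number of π bonds).
Ring closures in the SMILES: 0.
π bonds: 2 double bonds (each 1 DoU), 2 triple bonds (each 2 DoU) → 6 DoU from unsaturation.
Total DoU = 0 + 6 = 6.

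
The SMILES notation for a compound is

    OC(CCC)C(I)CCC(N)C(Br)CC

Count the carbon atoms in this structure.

Count every carbon token in the SMILES (each C, including those in ring-closure positions and inside branches).
Carbon count: 11.

11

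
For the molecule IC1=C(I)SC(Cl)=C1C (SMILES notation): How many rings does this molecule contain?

In SMILES, each pair of matching ring-closure digits denotes one ring-closing bond; the number of such bonds equals the number of independent rings.
Ring-closure bonds here: 1.

1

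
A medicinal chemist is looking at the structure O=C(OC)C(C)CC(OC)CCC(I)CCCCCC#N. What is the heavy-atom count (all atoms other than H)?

Every atom symbol written in the SMILES (organic subset) is one heavy atom; implicit H are not written.
Heavy atoms by element → C:16, I:1, N:1, O:3.
Total: 21.

21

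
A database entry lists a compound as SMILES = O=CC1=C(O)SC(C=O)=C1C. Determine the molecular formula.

Walk through each heavy atom and fill implicit hydrogens from standard valence (C 4, N 3, O 2, S 2, halogen 1):
  atom 1: O, bond orders sum to 2 (valence 2) → 0 H
  atom 2: C, bond orders sum to 3 (valence 4) → 1 H
  atom 3: C, bond orders sum to 4 (valence 4) → 0 H
  atom 4: C, bond orders sum to 4 (valence 4) → 0 H
  atom 5: O, bond orders sum to 1 (valence 2) → 1 H
  atom 6: S, bond orders sum to 2 (valence 2) → 0 H
  atom 7: C, bond orders sum to 4 (valence 4) → 0 H
  atom 8: C, bond orders sum to 3 (valence 4) → 1 H
  atom 9: O, bond orders sum to 2 (valence 2) → 0 H
  atom 10: C, bond orders sum to 4 (valence 4) → 0 H
  atom 11: C, bond orders sum to 1 (valence 4) → 3 H
Totals → C:7, H:6, O:3, S:1.

C7H6O3S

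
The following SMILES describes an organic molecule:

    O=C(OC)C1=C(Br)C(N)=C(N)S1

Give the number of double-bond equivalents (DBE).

4

Molecular formula: C6H7BrN2O2S.
DoU = (2C + 2 + N − H − X) / 2, where X is the halogen count and O/S are ignored.
    = (2·6 + 2 + 2 − 7 − 1) / 2 = 8 / 2 = 4.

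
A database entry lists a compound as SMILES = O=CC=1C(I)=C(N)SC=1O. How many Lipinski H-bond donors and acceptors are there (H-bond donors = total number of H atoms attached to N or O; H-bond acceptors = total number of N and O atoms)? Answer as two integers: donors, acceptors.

3, 3

Donors: find every N or O and count the H atoms it carries.
  atom 1 (O): bond orders sum to 2 → 0 H
  atom 7 (N): bond orders sum to 1 → 2 H
  atom 10 (O): bond orders sum to 1 → 1 H
Lipinski HBD = 3.
Acceptors: N atoms = 1, O atoms = 2 → HBA = 3.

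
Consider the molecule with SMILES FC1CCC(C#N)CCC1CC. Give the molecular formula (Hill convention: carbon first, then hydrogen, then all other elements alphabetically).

C10H16FN

Walk through each heavy atom and fill implicit hydrogens from standard valence (C 4, N 3, O 2, S 2, halogen 1):
  atom 1: F (halogen, monovalent) → 0 H
  atom 2: C, bond orders sum to 3 (valence 4) → 1 H
  atom 3: C, bond orders sum to 2 (valence 4) → 2 H
  atom 4: C, bond orders sum to 2 (valence 4) → 2 H
  atom 5: C, bond orders sum to 3 (valence 4) → 1 H
  atom 6: C, bond orders sum to 4 (valence 4) → 0 H
  atom 7: N, bond orders sum to 3 (valence 3) → 0 H
  atom 8: C, bond orders sum to 2 (valence 4) → 2 H
  atom 9: C, bond orders sum to 2 (valence 4) → 2 H
  atom 10: C, bond orders sum to 3 (valence 4) → 1 H
  atom 11: C, bond orders sum to 2 (valence 4) → 2 H
  atom 12: C, bond orders sum to 1 (valence 4) → 3 H
Totals → C:10, H:16, F:1, N:1.
In Hill order: C10H16FN.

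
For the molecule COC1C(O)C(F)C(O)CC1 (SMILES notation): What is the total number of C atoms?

7

Count every carbon token in the SMILES (each C, including those in ring-closure positions and inside branches).
Carbon count: 7.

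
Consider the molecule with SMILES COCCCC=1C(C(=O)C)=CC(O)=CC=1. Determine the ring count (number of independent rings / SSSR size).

In SMILES, each pair of matching ring-closure digits denotes one ring-closing bond; the number of such bonds equals the number of independent rings.
Ring-closure bonds here: 1.

1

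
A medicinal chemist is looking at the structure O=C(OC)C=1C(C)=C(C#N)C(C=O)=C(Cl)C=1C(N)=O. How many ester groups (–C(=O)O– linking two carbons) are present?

1

The ester motif appears at heavy-atom position 2 in the SMILES.
Other groups present: 1 aldehyde, 1 amide, 1 nitrile.
Ester count: 1.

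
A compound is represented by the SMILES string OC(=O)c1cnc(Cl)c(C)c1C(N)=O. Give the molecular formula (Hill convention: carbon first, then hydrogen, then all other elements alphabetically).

C8H7ClN2O3

Walk through each heavy atom and fill implicit hydrogens from standard valence (C 4, N 3, O 2, S 2, halogen 1); for lowercase aromatic atoms, an aromatic c carries 1 H when it has two neighbours and 0 H with three, and aromatic n carries 0 H:
  atom 1: O, bond orders sum to 1 (valence 2) → 1 H
  atom 2: C, bond orders sum to 4 (valence 4) → 0 H
  atom 3: O, bond orders sum to 2 (valence 2) → 0 H
  atom 4: aromatic c, 3 neighbours → 0 H
  atom 5: aromatic c, 2 neighbours → 1 H
  atom 6: aromatic n, 2 neighbours → 0 H
  atom 7: aromatic c, 3 neighbours → 0 H
  atom 8: Cl (halogen, monovalent) → 0 H
  atom 9: aromatic c, 3 neighbours → 0 H
  atom 10: C, bond orders sum to 1 (valence 4) → 3 H
  atom 11: aromatic c, 3 neighbours → 0 H
  atom 12: C, bond orders sum to 4 (valence 4) → 0 H
  atom 13: N, bond orders sum to 1 (valence 3) → 2 H
  atom 14: O, bond orders sum to 2 (valence 2) → 0 H
Totals → C:8, H:7, Cl:1, N:2, O:3.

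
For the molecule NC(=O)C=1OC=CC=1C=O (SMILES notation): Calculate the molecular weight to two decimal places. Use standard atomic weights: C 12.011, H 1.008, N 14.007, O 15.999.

First, the molecular formula is C6H5NO3 (counting implicit H from valence).
  C: 6 × 12.011 = 72.066
  H: 5 × 1.008 = 5.040
  N: 1 × 14.007 = 14.007
  O: 3 × 15.999 = 47.997
Sum: 6×12.011 + 5×1.008 + 1×14.007 + 3×15.999 = 139.110 → 139.11 g/mol.

139.11 g/mol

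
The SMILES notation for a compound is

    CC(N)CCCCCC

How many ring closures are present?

In SMILES, each pair of matching ring-closure digits denotes one ring-closing bond; the number of such bonds equals the number of independent rings.
Ring-closure bonds here: 0.

0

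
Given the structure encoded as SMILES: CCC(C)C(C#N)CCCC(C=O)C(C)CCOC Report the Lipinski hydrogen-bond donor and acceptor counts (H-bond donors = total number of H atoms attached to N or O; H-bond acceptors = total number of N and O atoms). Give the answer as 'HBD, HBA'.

Donors: find every N or O and count the H atoms it carries.
  atom 7 (N): bond orders sum to 3 → 0 H
  atom 13 (O): bond orders sum to 2 → 0 H
  atom 18 (O): bond orders sum to 2 → 0 H
Lipinski HBD = 0.
Acceptors: N atoms = 1, O atoms = 2 → HBA = 3.

0, 3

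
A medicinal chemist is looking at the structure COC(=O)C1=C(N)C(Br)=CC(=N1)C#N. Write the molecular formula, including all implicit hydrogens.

C8H6BrN3O2

Walk through each heavy atom and fill implicit hydrogens from standard valence (C 4, N 3, O 2, S 2, halogen 1):
  atom 1: C, bond orders sum to 1 (valence 4) → 3 H
  atom 2: O, bond orders sum to 2 (valence 2) → 0 H
  atom 3: C, bond orders sum to 4 (valence 4) → 0 H
  atom 4: O, bond orders sum to 2 (valence 2) → 0 H
  atom 5: C, bond orders sum to 4 (valence 4) → 0 H
  atom 6: C, bond orders sum to 4 (valence 4) → 0 H
  atom 7: N, bond orders sum to 1 (valence 3) → 2 H
  atom 8: C, bond orders sum to 4 (valence 4) → 0 H
  atom 9: Br (halogen, monovalent) → 0 H
  atom 10: C, bond orders sum to 3 (valence 4) → 1 H
  atom 11: C, bond orders sum to 4 (valence 4) → 0 H
  atom 12: N, bond orders sum to 3 (valence 3) → 0 H
  atom 13: C, bond orders sum to 4 (valence 4) → 0 H
  atom 14: N, bond orders sum to 3 (valence 3) → 0 H
Totals → C:8, H:6, Br:1, N:3, O:2.
In Hill order: C8H6BrN3O2.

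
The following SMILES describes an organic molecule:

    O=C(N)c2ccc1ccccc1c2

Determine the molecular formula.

Walk through each heavy atom and fill implicit hydrogens from standard valence (C 4, N 3, O 2, S 2, halogen 1); for lowercase aromatic atoms, an aromatic c carries 1 H when it has two neighbours and 0 H with three, and aromatic n carries 0 H:
  atom 1: O, bond orders sum to 2 (valence 2) → 0 H
  atom 2: C, bond orders sum to 4 (valence 4) → 0 H
  atom 3: N, bond orders sum to 1 (valence 3) → 2 H
  atom 4: aromatic c, 3 neighbours → 0 H
  atom 5: aromatic c, 2 neighbours → 1 H
  atom 6: aromatic c, 2 neighbours → 1 H
  atom 7: aromatic c, 3 neighbours → 0 H
  atom 8: aromatic c, 2 neighbours → 1 H
  atom 9: aromatic c, 2 neighbours → 1 H
  atom 10: aromatic c, 2 neighbours → 1 H
  atom 11: aromatic c, 2 neighbours → 1 H
  atom 12: aromatic c, 3 neighbours → 0 H
  atom 13: aromatic c, 2 neighbours → 1 H
Totals → C:11, H:9, N:1, O:1.
In Hill order: C11H9NO.

C11H9NO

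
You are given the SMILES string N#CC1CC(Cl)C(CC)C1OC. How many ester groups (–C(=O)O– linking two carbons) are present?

Scan the SMILES for the ester motif — none present.
Groups that are present: 1 ether, 1 nitrile.

0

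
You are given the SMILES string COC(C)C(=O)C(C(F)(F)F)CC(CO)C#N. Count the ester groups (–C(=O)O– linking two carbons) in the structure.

Scan the SMILES for the ester motif — none present.
Groups that are present: 1 ether, 1 hydroxyl, 1 ketone, 1 nitrile.

0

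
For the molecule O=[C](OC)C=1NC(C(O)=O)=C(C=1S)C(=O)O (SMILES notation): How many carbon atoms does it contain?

Count every carbon token in the SMILES (each C, including those in ring-closure positions and inside branches).
Carbon count: 8.

8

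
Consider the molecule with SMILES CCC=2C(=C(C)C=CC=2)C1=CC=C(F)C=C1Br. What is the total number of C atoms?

15

Count every carbon token in the SMILES (each C, including those in ring-closure positions and inside branches).
Carbon count: 15.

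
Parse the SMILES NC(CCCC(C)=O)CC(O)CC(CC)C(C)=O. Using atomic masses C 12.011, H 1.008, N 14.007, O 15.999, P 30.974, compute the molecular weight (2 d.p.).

257.37 g/mol

First, the molecular formula is C14H27NO3 (counting implicit H from valence).
  C: 14 × 12.011 = 168.154
  H: 27 × 1.008 = 27.216
  N: 1 × 14.007 = 14.007
  O: 3 × 15.999 = 47.997
Sum: 14×12.011 + 27×1.008 + 1×14.007 + 3×15.999 = 257.374 → 257.37 g/mol.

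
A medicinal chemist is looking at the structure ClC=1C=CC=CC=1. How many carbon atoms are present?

Count every carbon token in the SMILES (each C, including those in ring-closure positions and inside branches).
Carbon count: 6.

6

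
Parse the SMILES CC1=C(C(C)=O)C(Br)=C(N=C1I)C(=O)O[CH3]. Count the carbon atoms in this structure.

10

Count every carbon token in the SMILES (each C, including those in ring-closure positions and inside branches).
Carbon count: 10.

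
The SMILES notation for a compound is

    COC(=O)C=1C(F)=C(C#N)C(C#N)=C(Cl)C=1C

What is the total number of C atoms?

Count every carbon token in the SMILES (each C, including those in ring-closure positions and inside branches).
Carbon count: 11.

11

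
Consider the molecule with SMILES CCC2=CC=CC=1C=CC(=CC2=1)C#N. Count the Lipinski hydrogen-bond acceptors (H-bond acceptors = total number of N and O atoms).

1

N atoms: 1; O atoms: 0.
Lipinski HBA = 1 + 0 = 1.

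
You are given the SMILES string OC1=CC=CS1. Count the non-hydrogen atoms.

Every atom symbol written in the SMILES (organic subset) is one heavy atom; implicit H are not written.
Heavy atoms by element → C:4, O:1, S:1.
Total: 6.

6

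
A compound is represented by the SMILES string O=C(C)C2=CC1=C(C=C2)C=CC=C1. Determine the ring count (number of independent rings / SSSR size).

In SMILES, each pair of matching ring-closure digits denotes one ring-closing bond; the number of such bonds equals the number of independent rings.
Ring-closure bonds here: 2.

2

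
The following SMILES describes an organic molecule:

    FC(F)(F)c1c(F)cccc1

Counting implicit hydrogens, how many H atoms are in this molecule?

4

Walk through each heavy atom and fill implicit hydrogens from standard valence (C 4, N 3, O 2, S 2, halogen 1); for lowercase aromatic atoms, an aromatic c carries 1 H when it has two neighbours and 0 H with three, and aromatic n carries 0 H:
  atom 1: F (halogen, monovalent) → 0 H
  atom 2: C, bond orders sum to 4 (valence 4) → 0 H
  atom 3: F (halogen, monovalent) → 0 H
  atom 4: F (halogen, monovalent) → 0 H
  atom 5: aromatic c, 3 neighbours → 0 H
  atom 6: aromatic c, 3 neighbours → 0 H
  atom 7: F (halogen, monovalent) → 0 H
  atom 8: aromatic c, 2 neighbours → 1 H
  atom 9: aromatic c, 2 neighbours → 1 H
  atom 10: aromatic c, 2 neighbours → 1 H
  atom 11: aromatic c, 2 neighbours → 1 H
Total hydrogens: 4.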